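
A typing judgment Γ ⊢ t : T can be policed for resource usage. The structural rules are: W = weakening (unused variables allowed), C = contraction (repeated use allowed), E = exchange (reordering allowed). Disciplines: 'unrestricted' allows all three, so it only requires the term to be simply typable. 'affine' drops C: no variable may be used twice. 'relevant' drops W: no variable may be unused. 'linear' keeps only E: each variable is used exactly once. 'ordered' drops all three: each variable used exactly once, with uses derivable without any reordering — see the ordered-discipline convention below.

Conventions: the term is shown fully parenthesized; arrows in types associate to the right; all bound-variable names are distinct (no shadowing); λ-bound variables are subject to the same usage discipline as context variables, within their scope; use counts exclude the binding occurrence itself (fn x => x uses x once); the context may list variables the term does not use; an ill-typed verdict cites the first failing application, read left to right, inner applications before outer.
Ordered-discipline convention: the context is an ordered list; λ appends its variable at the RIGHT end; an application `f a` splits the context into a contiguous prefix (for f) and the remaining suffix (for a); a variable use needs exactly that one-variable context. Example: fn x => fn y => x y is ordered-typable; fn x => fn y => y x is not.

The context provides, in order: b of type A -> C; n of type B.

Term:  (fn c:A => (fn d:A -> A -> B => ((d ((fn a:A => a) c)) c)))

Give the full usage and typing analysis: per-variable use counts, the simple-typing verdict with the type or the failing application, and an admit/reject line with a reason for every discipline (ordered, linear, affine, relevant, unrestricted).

variable uses: b: 0, n: 0, c [bound]: 2, d [bound]: 1, a [bound]: 1
uses in reading order: d, a, c, c
typing: ✓ — A -> (A -> A -> B) -> B
ordered: ✗ — needs contraction — c ×2; unused: b, n — weakening required
linear: ✗ — needs contraction — c ×2; unused: b, n — weakening required
affine: ✗ — needs contraction — c ×2
relevant: ✗ — unused: b, n — weakening required
unrestricted: ✓ — well-typed at A -> (A -> A -> B) -> B; no restrictions here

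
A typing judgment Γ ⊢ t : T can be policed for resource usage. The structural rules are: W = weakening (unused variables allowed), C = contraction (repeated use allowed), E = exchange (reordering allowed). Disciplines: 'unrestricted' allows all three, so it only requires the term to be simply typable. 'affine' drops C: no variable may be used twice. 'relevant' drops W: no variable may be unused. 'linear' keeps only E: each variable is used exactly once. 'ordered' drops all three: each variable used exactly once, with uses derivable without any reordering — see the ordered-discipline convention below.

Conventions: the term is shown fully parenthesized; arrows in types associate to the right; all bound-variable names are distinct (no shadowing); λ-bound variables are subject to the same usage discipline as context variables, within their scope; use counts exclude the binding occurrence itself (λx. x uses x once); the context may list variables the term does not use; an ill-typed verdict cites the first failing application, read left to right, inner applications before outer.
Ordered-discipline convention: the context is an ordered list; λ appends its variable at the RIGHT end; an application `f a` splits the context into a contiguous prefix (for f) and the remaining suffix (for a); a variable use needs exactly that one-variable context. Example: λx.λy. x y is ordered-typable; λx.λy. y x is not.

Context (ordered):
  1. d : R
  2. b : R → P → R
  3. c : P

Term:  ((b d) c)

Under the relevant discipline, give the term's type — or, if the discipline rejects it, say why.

term : R
use counts: d: 1, b: 1, c: 1
left-to-right use order: b, d, c
typing: the term checks, with type R
across the five disciplines: ordered ✗; linear ✓; affine ✓; relevant ✓; unrestricted ✓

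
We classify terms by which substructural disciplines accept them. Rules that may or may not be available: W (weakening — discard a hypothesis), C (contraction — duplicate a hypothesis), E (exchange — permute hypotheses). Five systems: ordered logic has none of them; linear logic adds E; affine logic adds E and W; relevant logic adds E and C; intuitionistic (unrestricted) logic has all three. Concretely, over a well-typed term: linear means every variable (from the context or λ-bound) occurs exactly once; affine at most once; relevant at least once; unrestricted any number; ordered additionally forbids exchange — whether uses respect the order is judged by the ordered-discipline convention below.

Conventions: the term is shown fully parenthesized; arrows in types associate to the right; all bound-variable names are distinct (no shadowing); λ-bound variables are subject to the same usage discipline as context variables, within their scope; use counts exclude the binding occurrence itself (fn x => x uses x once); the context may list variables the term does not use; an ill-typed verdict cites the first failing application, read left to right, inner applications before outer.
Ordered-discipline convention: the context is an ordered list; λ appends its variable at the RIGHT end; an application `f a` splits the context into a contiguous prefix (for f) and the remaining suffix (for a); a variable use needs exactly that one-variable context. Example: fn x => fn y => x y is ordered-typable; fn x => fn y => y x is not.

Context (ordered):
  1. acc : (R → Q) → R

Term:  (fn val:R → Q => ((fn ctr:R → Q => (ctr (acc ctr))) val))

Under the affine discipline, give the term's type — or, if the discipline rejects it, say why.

not well-typed under affine — uses contraction: ctr ×2
counts: acc ×1; val [bound] ×1; ctr [bound] ×2
left-to-right use order: ctr, acc, ctr, val
typing: well-typed at (R → Q) → Q
all disciplines: ordered ✗ | linear ✗ | affine ✗ | relevant ✓ | unrestricted ✓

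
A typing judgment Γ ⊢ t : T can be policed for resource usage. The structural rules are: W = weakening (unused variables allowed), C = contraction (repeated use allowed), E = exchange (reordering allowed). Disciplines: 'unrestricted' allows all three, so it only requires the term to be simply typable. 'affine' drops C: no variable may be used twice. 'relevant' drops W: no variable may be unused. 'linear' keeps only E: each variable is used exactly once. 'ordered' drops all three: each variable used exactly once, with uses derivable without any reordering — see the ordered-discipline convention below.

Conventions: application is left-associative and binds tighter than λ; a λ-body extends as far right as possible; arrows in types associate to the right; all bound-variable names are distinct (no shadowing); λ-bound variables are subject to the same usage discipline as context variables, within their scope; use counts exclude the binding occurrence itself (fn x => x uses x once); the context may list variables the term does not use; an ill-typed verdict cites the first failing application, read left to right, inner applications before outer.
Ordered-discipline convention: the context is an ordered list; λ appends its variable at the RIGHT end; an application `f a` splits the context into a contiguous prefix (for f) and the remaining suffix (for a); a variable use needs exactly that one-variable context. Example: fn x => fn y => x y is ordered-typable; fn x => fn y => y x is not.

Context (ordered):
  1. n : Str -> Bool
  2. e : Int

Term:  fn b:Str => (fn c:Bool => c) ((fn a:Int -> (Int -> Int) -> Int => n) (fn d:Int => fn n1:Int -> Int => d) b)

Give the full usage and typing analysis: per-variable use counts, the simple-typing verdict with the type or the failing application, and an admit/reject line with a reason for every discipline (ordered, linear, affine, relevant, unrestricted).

variable uses: n=1; e=0; b [bound]=1; c [bound]=1; a [bound]=0; d [bound]=1; n1 [bound]=0
uses in reading order: c, n, d, b
typing: the term checks, with type Str -> Bool
ordered ✗ (needs weakening: e, a, n1 unused)
linear ✗ (needs weakening: e, a, n1 unused)
affine ✓ (at most one use each (n, e, b, c, a, d, n1))
relevant ✗ (needs weakening: e, a, n1 unused)
unrestricted ✓ (typability at Str -> Bool is all that's needed)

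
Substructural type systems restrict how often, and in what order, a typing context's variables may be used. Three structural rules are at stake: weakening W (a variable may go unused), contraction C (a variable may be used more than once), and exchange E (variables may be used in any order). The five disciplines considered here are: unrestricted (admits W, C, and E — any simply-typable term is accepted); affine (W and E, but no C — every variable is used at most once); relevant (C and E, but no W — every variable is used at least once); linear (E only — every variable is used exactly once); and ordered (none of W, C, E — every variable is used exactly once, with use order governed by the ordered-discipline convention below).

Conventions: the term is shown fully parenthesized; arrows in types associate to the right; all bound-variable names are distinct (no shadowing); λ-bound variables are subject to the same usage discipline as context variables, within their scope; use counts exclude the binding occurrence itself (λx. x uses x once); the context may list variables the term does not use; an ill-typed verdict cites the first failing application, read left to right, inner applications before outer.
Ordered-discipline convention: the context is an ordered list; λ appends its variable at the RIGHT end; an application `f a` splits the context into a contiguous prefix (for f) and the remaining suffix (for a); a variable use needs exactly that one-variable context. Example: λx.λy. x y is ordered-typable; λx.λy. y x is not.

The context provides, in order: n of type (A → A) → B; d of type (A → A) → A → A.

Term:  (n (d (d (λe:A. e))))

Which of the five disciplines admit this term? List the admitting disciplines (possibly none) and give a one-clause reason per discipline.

admitted in: relevant, unrestricted
use counts: n: 1×, d: 2×, e (bound): 1×
order of uses: n, d, d, e
typing: the term checks, with type B
ordered ✗ (uses contraction: d ×2)
linear ✗ (uses contraction: d ×2)
affine ✗ (uses contraction: d ×2)
relevant ✓ (at least one use each (n, d, e))
unrestricted ✓ (typability at B is all that's needed)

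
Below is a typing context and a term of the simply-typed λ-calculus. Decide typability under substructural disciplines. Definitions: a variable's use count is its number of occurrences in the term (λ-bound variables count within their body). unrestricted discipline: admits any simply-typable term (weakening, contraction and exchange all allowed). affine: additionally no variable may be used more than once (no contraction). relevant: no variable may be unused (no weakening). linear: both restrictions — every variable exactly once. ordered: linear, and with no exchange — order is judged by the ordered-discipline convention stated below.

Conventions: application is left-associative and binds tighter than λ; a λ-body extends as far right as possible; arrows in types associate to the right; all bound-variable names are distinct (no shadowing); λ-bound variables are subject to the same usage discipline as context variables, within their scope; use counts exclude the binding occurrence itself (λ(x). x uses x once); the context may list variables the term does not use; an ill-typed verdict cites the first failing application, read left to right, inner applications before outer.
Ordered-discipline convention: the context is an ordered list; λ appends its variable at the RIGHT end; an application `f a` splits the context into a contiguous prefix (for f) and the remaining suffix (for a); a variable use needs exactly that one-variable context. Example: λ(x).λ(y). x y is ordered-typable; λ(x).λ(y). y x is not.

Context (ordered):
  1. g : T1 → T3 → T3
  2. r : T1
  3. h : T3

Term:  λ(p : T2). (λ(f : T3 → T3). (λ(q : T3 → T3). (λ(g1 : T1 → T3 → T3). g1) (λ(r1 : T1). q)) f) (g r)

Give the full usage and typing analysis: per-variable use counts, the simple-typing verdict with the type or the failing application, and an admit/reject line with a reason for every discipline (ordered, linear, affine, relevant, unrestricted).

use counts: g=1; r=1; h=0; p [bound]=0; f [bound]=1; q [bound]=1; g1 [bound]=1; r1 [bound]=0
uses in reading order: g1, q, f, g, r
typing: the term checks, with type T2 → T1 → T3 → T3
ordered ✗ (needs weakening: h, p, r1 unused)
linear ✗ (needs weakening: h, p, r1 unused)
affine ✓ (none of g, r, h, p, f, q, g1, r1 used more than once)
relevant ✗ (needs weakening: h, p, r1 unused)
unrestricted ✓ (simply typable at T2 → T1 → T3 → T3; W, C, E all held)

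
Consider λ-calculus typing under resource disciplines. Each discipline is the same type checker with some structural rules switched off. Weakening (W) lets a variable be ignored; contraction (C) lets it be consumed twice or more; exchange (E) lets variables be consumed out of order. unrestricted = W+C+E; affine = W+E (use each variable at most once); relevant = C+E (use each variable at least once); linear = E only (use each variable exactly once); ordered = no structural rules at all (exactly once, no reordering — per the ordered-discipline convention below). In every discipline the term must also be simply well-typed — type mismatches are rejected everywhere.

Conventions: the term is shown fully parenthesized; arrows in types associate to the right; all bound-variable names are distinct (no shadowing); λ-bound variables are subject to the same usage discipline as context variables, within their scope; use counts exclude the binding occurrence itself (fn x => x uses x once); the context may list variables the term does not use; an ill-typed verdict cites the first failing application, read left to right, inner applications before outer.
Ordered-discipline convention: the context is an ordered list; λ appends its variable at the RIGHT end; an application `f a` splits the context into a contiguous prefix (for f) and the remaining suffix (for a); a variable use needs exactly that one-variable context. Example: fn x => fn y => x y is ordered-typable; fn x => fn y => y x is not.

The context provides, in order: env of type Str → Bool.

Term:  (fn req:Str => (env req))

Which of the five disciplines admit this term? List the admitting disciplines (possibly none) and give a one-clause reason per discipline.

admitting disciplines: ordered, linear, affine, relevant, unrestricted
variable uses: env=1, req (λ-bound)=1
uses in reading order: env, req
typing: well-typed at Str → Bool
ordered ✓ (env, req: once each, no exchange needed)
linear ✓ (env, req: one use apiece)
affine ✓ (none of env, req used more than once)
relevant ✓ (none of env, req goes unused)
unrestricted ✓ (type-checks (Str → Bool) and nothing is barred)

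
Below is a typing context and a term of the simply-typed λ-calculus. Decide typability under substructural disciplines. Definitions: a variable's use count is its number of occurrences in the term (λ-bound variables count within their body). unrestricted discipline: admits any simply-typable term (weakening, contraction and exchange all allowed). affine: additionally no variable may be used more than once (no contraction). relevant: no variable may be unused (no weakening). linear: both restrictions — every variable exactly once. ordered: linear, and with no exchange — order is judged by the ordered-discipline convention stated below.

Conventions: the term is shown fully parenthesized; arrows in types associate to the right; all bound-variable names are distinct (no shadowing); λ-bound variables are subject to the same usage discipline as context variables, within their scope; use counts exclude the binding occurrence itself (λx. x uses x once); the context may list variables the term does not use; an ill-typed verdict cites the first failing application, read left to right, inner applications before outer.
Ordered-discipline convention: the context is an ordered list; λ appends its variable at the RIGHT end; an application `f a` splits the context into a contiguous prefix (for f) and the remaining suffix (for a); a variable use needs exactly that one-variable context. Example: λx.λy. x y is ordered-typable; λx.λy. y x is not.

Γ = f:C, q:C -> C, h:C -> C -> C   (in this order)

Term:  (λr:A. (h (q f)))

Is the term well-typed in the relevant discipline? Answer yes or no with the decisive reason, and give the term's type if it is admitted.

no — r never used (weakening)
usage: f: 1×, q: 1×, h: 1×, r (λ-bound): 0×
use order (left to right): h, q, f
typing: well-typed — term : A -> C -> C
all disciplines: ordered ✗; linear ✗; affine ✓; relevant ✗; unrestricted ✓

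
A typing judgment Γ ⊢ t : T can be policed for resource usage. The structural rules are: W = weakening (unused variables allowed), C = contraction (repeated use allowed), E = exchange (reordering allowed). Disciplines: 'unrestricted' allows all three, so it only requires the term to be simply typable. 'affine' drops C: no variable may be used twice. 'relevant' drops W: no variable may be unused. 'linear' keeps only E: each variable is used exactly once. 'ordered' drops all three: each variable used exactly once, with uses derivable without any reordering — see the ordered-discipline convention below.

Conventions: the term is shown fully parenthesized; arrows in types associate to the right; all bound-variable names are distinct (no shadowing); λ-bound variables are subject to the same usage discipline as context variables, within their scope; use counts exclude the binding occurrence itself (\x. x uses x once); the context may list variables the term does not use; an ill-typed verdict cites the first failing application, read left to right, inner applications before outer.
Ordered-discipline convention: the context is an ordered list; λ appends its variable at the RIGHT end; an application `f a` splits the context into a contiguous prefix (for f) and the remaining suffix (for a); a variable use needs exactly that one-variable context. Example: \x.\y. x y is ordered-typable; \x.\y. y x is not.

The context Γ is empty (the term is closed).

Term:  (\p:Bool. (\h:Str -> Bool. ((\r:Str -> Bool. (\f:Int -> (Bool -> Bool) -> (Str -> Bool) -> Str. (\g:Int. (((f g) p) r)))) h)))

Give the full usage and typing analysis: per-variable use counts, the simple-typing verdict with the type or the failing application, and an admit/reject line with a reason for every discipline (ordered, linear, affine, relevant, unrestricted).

usage: p (bound): 1, h (bound): 1, r (bound): 1, f (bound): 1, g (bound): 1
use order (left to right): f, g, p, r, h
typing: ill-typed: an application expects Bool -> Bool but receives Bool
ordered: ✗ — fails simple typing
linear: ✗ — a type mismatch blocks all five
affine: ✗ — the type mismatch rejects it
relevant: ✗ — not simply typable
unrestricted: ✗ — fails simple typing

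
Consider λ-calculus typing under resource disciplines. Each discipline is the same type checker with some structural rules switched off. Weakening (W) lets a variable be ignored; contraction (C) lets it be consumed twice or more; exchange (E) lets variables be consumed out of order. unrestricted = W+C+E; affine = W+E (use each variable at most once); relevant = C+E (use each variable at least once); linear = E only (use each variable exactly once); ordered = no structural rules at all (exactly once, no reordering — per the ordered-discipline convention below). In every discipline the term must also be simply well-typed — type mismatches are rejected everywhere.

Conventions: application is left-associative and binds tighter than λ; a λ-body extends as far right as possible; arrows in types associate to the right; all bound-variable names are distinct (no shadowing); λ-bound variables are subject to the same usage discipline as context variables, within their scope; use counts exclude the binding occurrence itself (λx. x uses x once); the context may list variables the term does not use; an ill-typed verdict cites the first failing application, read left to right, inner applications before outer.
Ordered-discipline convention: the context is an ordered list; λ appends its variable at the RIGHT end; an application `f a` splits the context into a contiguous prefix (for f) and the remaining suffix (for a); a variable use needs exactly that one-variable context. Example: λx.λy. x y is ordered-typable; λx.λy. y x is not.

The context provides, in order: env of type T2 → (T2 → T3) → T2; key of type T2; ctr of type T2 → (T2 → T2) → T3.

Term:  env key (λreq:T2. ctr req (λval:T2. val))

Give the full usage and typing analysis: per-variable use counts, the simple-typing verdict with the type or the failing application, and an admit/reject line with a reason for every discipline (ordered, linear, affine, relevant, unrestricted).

use counts: env: 1; key: 1; ctr: 1; req (λ-bound): 1; val (λ-bound): 1
use order (left to right): env, key, ctr, req, val
typing: well-typed — term : T2
ordered: ✓, env, key, ctr, req, val once each; derivable with no W/C/E
linear: ✓, exactly-once usage across env, key, ctr, req, val
affine: ✓, no duplicate uses among env, key, ctr, req, val
relevant: ✓, at least one use each (env, key, ctr, req, val)
unrestricted: ✓, type-checks (T2) and nothing is barred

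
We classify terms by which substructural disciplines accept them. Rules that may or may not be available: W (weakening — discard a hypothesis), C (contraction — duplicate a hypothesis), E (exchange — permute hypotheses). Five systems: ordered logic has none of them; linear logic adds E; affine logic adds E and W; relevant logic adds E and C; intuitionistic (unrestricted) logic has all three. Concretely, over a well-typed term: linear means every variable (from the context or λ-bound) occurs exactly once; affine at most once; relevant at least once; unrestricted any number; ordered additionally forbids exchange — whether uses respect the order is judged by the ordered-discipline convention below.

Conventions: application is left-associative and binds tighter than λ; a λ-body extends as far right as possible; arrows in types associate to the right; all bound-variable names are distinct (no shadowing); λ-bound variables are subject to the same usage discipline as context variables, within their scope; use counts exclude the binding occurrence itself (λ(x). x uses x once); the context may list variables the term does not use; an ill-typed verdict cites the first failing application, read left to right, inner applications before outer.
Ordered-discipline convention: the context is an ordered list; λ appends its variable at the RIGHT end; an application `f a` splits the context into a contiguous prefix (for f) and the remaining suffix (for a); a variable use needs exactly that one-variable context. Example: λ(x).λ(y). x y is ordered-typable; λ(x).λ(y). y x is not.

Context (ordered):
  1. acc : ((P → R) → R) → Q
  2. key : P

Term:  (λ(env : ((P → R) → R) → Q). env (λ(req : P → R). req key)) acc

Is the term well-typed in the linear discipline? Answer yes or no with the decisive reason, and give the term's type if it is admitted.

yes — exactly-once usage across acc, key, env, req; term : Q
usage: acc: 1, key: 1, env (λ-bound): 1, req (λ-bound): 1
use order (left to right): env, req, key, acc
typing: ✓ — Q
all disciplines: ordered ✗; linear ✓; affine ✓; relevant ✓; unrestricted ✓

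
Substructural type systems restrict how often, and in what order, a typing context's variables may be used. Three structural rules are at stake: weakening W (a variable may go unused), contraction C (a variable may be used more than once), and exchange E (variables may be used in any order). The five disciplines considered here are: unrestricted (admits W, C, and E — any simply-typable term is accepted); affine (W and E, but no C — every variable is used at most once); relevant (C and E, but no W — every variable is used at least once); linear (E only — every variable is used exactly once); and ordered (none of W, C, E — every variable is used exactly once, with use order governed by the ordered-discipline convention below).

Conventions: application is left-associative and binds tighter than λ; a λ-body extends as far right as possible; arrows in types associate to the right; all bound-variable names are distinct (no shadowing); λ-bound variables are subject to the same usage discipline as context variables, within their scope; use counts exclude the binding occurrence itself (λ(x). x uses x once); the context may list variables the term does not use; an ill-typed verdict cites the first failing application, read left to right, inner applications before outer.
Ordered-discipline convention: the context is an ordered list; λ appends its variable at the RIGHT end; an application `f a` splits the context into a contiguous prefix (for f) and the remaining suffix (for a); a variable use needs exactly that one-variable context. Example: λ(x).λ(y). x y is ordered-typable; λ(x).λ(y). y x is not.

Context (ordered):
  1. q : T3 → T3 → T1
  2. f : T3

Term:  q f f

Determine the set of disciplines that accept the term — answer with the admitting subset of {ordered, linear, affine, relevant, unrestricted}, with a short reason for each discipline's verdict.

admitting disciplines: relevant, unrestricted
variable uses: q ×1, f ×2
order of uses: q, f, f
typing: the term checks, with type T1
ordered: ✗, repeated use of f ×2
linear: ✗, repeated use of f ×2
affine: ✗, repeated use of f ×2
relevant: ✓, every one of q, f appears
unrestricted: ✓, type-checks (T1) and nothing is barred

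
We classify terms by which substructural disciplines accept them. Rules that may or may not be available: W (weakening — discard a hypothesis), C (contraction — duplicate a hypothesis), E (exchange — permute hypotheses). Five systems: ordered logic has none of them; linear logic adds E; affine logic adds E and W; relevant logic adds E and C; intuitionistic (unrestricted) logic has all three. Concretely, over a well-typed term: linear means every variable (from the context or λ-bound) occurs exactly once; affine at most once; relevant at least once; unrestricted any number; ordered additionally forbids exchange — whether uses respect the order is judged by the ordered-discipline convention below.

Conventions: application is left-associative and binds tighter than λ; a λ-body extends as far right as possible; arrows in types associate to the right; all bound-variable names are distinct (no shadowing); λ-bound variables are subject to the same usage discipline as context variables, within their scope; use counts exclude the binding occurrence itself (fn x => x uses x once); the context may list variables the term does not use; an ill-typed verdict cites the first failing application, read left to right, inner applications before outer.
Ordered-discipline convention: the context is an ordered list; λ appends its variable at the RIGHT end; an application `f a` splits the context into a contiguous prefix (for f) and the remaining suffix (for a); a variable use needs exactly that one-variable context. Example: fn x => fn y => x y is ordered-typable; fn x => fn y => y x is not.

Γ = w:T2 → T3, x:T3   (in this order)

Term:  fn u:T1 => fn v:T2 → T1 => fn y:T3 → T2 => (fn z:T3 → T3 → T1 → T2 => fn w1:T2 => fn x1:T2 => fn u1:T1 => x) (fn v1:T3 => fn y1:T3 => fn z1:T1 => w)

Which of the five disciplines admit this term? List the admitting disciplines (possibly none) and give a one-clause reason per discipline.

accepted by: none
usage: w: 1; x: 1; u (λ-bound): 0; v (λ-bound): 0; y (λ-bound): 0; z (λ-bound): 0; w1 (λ-bound): 0; x1 (λ-bound): 0; u1 (λ-bound): 0; v1 (λ-bound): 0; y1 (λ-bound): 0; z1 (λ-bound): 0
uses in reading order: x, w
typing: ill-typed: a function awaiting T3 → T3 → T1 → T2 gets T3 → T3 → T1 → T2 → T3
ordered: ✗ — a type mismatch blocks all five
linear: ✗ — the type mismatch rejects it
affine: ✗ — not simply typable
relevant: ✗ — fails simple typing
unrestricted: ✗ — a type mismatch blocks all five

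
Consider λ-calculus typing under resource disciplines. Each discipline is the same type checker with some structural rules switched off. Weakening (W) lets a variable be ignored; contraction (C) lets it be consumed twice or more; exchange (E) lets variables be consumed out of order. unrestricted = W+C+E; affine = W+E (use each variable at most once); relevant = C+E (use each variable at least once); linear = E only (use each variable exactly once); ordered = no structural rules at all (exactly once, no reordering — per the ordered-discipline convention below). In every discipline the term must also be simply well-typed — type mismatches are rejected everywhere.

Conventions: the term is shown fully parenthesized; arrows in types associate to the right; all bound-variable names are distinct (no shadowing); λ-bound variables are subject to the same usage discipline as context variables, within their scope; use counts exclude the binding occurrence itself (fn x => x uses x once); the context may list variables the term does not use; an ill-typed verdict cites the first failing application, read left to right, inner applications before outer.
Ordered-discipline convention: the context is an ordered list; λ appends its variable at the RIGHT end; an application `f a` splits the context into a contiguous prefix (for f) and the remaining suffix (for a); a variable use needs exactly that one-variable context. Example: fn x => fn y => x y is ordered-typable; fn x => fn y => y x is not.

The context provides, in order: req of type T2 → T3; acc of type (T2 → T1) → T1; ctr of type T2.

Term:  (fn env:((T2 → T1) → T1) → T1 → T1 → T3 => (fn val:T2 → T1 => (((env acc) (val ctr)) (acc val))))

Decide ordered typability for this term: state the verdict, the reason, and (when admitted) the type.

no — repeated use of acc ×2, val ×2; req left unused
use counts: req: 0×; acc: 2×; ctr: 1×; env [bound]: 1×; val [bound]: 2×
left-to-right use order: env, acc, val, ctr, acc, val
typing: ✓ — (((T2 → T1) → T1) → T1 → T1 → T3) → (T2 → T1) → T3
all disciplines: ordered ✗ | linear ✗ | affine ✗ | relevant ✗ | unrestricted ✓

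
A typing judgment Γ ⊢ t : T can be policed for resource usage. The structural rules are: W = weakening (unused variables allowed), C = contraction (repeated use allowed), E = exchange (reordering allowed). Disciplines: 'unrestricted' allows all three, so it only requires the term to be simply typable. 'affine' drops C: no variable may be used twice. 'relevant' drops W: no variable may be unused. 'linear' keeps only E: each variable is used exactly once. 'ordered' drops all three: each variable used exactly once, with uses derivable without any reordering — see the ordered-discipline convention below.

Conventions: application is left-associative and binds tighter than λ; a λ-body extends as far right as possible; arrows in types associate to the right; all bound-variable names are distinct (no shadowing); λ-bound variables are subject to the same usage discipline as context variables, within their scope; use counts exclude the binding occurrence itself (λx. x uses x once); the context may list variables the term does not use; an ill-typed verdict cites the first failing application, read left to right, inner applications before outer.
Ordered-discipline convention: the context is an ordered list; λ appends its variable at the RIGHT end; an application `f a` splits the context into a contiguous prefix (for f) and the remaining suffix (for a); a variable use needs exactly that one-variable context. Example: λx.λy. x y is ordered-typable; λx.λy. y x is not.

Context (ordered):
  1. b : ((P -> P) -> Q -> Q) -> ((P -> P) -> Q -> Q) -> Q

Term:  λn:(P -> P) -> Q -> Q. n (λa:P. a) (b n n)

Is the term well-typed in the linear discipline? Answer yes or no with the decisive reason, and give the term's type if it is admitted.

no — uses contraction: n ×3
usage: b: 1; n (λ-bound): 3; a (λ-bound): 1
left-to-right use order: n, a, b, n, n
typing: the term checks, with type ((P -> P) -> Q -> Q) -> Q
all disciplines: ordered ✗, linear ✗, affine ✗, relevant ✓, unrestricted ✓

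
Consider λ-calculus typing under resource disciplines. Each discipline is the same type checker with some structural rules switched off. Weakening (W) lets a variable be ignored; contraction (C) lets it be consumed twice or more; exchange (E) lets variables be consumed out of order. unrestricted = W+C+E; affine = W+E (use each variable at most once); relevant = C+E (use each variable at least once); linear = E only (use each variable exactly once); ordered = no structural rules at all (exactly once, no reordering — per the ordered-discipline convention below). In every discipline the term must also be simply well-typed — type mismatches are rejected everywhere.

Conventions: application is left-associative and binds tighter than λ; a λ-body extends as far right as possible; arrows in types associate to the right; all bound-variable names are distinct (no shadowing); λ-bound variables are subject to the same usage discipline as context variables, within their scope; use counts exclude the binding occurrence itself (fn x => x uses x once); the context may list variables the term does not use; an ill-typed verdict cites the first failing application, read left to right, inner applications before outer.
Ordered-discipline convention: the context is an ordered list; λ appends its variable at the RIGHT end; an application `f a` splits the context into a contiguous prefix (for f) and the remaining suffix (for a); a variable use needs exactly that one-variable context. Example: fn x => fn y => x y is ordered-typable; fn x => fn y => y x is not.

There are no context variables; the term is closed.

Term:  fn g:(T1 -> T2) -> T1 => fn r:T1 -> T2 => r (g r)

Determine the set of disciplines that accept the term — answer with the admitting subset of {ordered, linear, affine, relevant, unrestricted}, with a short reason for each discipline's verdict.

admitted in: relevant, unrestricted
usage: g (λ-bound)=1, r (λ-bound)=2
order of uses: r, g, r
typing: well-typed — term : ((T1 -> T2) -> T1) -> (T1 -> T2) -> T2
ordered ✗ (needs contraction — r ×2)
linear ✗ (needs contraction — r ×2)
affine ✗ (needs contraction — r ×2)
relevant ✓ (every one of g, r appears)
unrestricted ✓ (typability at ((T1 -> T2) -> T1) -> (T1 -> T2) -> T2 is all that's needed)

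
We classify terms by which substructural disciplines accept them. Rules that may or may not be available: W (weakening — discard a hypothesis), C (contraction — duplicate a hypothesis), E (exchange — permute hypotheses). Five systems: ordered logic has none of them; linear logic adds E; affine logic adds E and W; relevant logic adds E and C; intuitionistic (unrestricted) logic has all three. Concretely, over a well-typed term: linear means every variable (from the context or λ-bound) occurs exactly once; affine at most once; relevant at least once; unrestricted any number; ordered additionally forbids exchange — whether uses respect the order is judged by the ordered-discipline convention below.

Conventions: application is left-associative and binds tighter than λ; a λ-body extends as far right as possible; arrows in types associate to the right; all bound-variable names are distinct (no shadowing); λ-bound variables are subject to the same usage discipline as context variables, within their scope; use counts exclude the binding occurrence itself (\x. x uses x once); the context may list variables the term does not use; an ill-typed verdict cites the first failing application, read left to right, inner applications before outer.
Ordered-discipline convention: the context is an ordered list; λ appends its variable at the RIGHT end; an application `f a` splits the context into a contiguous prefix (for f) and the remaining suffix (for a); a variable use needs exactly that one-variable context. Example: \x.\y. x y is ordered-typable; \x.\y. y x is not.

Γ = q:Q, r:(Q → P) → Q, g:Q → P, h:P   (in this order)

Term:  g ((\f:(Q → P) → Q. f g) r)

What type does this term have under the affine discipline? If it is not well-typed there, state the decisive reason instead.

not well-typed under affine — uses contraction: g ×2
usage: q=0; r=1; g=2; h=0; f (λ-bound)=1
use order (left to right): g, f, g, r
typing: well-typed — term : P
all disciplines: ordered ✗, linear ✗, affine ✗, relevant ✗, unrestricted ✓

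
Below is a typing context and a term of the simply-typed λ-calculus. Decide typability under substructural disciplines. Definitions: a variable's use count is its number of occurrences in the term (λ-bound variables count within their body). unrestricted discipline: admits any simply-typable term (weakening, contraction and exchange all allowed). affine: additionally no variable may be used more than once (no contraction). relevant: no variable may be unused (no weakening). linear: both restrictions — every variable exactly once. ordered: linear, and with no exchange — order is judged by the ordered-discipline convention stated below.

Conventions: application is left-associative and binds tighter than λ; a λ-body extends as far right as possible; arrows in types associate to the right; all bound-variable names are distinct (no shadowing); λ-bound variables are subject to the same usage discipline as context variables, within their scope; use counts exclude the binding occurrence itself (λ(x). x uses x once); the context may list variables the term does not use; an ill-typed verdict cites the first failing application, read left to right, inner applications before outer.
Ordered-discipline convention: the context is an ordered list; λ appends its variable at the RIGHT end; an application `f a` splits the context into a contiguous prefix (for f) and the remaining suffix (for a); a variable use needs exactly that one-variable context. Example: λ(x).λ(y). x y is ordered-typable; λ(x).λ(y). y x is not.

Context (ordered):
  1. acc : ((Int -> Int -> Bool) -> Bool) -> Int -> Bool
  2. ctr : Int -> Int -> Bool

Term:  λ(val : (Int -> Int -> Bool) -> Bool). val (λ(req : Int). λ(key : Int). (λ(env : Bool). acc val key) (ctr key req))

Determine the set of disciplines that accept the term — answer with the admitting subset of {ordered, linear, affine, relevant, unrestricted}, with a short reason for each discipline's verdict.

admitted by: unrestricted
use counts: acc ×1, ctr ×1, val (λ-bound) ×2, req (λ-bound) ×1, key (λ-bound) ×2, env (λ-bound) ×0
uses in reading order: val, acc, val, key, ctr, key, req
typing: well-typed — term : ((Int -> Int -> Bool) -> Bool) -> Bool
ordered ✗ (val ×2, key ×2 used more than once (contraction); env left unused)
linear ✗ (val ×2, key ×2 used more than once (contraction); env left unused)
affine ✗ (val ×2, key ×2 used more than once (contraction))
relevant ✗ (env left unused)
unrestricted ✓ (simply typable at ((Int -> Int -> Bool) -> Bool) -> Bool; W, C, E all held)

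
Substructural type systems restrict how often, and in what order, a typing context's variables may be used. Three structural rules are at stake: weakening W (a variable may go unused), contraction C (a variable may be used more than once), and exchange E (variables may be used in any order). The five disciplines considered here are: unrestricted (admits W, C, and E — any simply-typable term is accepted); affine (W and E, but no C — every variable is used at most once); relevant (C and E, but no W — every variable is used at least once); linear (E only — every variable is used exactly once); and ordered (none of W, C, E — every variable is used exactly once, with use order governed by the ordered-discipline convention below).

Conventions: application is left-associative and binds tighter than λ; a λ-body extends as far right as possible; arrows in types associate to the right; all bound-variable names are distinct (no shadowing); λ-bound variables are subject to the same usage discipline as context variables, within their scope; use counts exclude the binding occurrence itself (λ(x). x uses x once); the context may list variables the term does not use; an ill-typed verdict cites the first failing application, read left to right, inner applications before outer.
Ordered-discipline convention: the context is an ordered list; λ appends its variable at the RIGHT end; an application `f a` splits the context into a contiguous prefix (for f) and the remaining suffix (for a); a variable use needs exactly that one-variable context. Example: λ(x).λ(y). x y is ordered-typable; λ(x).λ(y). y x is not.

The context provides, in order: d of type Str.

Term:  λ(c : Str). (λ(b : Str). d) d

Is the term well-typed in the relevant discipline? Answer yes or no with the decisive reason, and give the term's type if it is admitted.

no — unused: c, b — weakening required
variable uses: d: 2×; c (bound): 0×; b (bound): 0×
left-to-right use order: d, d
typing: the term checks, with type Str -> Str
per-discipline verdicts: ordered ✗; linear ✗; affine ✗; relevant ✗; unrestricted ✓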